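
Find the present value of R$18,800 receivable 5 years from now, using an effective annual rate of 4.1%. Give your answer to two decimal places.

Discount factor = (1+0.041)^(−5) = 0.817987; PV = 18,800 × 0.817987 = 15,378.1539

R$15,378.15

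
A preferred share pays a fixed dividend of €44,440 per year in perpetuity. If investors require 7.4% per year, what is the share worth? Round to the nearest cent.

PV = C/r = 44440/0.074 = 600,540.5405

€600,540.54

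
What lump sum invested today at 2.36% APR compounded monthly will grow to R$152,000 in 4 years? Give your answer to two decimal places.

With 12 periods per year: i = 0.00196667, n = 48.
Discount factor = (1+0.00196667)^(−48) = 0.910003; PV = 152,000 × 0.910003 = 138,320.4682

R$138,320.47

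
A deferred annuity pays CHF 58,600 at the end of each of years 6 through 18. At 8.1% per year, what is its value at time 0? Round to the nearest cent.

PV at t=5 (ordinary 13-year annuity): 58600 × a(13|0.081) = 58600 × 7.860488 = 460,624.5868
PV₀ = 460,624.5868 / (1+0.081)^5 = 460,624.5868 / 1.476143 = 312,046.0187

CHF 312,046.02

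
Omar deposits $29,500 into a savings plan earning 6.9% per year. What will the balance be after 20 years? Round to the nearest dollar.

$112,041

FV = 29,500 × (1 + 0.069)^20 = 112,040.7791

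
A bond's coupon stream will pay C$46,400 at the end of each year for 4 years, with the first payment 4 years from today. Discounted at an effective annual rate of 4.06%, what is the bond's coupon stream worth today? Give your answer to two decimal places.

Value one period before first payment (t=3): 46400 × [1 − (1+0.0406)^(−4)] / 0.0406 = 46400 × 3.624768 = 168,189.2482
Discount back 3 years: 168,189.2482 × (1+0.0406)^(−3) = 168,189.2482 × 0.887459 = 149,261.1436

C$149,261.14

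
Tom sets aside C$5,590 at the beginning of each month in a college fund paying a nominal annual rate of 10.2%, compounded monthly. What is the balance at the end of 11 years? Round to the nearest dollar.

C$1,363,922

i = 0.102/12 = 0.0085 per month; n = 11·12 = 132.
FV = PMT · [(1+i)^n − 1] / i × (1+i) = 5590 · 243.993281 = 1,363,922.4420
Payments are at the start of each period, so multiply by (1+i).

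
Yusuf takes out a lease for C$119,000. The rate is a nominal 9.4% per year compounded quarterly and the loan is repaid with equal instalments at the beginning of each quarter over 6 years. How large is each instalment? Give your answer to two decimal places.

C$6,393.62

With 4 periods per year: i = 0.0235, n = 24.
PMT = 119000 / ( [1 − (1+0.0235)^(−24)] / 0.0235 × (1+i) ) = 119000 / 18.612318 = 6,393.6152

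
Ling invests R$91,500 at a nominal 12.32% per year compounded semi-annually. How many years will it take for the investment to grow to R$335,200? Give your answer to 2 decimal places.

10.86 years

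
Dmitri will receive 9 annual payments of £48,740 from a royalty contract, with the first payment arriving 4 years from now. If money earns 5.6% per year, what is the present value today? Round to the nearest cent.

Value one period before first payment (t=3): 48740 × [1 − (1+0.056)^(−9)] / 0.056 = 48740 × 6.921692 = 337,363.2485
PV₀ = 337,363.2485 / (1+0.056)^3 = 337,363.2485 / 1.177584 = 286,487.7227

£286,487.72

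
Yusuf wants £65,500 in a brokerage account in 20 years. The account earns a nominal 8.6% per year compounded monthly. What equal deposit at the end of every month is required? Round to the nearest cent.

i = 0.086/12 = 0.00716667 per month; n = 20·12 = 240.
FV-annuity factor = 634.936405; PMT = 65500 / 634.936405 = 103.1599

£103.16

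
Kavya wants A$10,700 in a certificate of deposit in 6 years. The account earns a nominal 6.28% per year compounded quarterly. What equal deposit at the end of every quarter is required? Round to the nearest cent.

i = 0.0628/4 = 0.0157 per quarter; n = 6·4 = 24.
PMT = 10700 / ( [(1+0.0157)^24 − 1] / 0.0157 ) = 10700 / 28.875933 = 370.5508

A$370.55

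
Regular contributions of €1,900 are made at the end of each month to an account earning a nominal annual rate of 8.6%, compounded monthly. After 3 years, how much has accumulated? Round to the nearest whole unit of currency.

€77,718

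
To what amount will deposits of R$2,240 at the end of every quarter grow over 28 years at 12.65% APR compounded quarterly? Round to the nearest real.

With 4 periods per year: i = 0.031625, n = 112.
Accumulation factor s(112|0.031625) = 1002.134332; FV = 2240 × 1002.134332 = 2,244,780.9036

R$2,244,781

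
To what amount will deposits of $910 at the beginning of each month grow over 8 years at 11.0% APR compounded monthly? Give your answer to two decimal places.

i = 0.11/12 = 0.00916667 per month; n = 8·12 = 96.
Accumulation factor s(96|0.00916667) × (1+i) = 154.265339; FV = 910 × 154.265339 = 140,381.4583
Payments are at the start of each period, so multiply by (1+i).

$140,381.46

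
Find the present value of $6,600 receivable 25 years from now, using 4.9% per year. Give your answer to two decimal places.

$1,995.98

PV = 6,600 / (1 + 0.049)^25 = 6,600 / 3.306642 = 1,995.9825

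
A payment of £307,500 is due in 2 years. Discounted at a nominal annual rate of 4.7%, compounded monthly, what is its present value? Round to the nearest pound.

£279,963

Periodic rate i = 0.047/12 = 0.00391667; n = 2 × 12 = 24 periods.
PV = FV·(1+i)^(−n) = 307,500 × 0.910450 = 279,963.3471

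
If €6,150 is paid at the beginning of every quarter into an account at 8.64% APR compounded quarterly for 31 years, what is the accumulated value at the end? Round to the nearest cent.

With 4 periods per year: i = 0.0216, n = 124.
FV = 6150 × [(1+0.0216)^124 − 1] / 0.0216 × (1+i) = 6150 × 622.059118 = 3,825,663.5766
(annuity-due: payments at period start, so ×(1+i).)

€3,825,663.58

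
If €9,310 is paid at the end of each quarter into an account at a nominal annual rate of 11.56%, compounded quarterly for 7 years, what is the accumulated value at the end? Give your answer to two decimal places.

€393,174.92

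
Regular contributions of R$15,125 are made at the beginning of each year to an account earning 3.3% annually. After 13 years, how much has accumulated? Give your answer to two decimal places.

R$248,622.71

FV = 15125 × [(1+0.033)^13 − 1] / 0.033 × (1+i) = 15125 × 16.437865 = 248,622.7117
Payments are at the start of each period, so multiply by (1+i).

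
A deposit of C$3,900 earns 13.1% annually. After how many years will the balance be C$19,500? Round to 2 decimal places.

(1+i)^n = 19500/3900 = 5.00000, so n = ln 5.00000 / ln 1.131 = 13.0740 years

13.07 years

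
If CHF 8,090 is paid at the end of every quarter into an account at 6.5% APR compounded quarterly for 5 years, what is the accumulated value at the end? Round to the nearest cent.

With 4 periods per year: i = 0.01625, n = 20.
FV = 8090 × [(1+0.01625)^20 − 1] / 0.01625 = 8090 × 23.410448 = 189,390.5218

CHF 189,390.52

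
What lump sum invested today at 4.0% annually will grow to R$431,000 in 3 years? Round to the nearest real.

R$383,157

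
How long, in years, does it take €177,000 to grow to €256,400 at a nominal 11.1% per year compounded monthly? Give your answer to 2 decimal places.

3.35 years

Periodic rate i = 0.111/12 = 0.00925.
(1+i)^n = 256400/177000 = 1.44859, so n = ln 1.44859 / ln 1.00925 = 40.2487 months
= 40.2487/12 years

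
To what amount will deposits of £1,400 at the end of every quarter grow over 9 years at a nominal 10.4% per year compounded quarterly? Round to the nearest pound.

i = 0.104/4 = 0.026 per quarter; n = 9·4 = 36.
FV = PMT · [(1+i)^n − 1] / i = 1400 · 58.440216 = 81,816.3023

£81,816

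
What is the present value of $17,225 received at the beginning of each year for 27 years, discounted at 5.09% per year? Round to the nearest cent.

$262,556.03

Annuity factor a(27|0.0509) × (1+i) = 15.242730; PV = 17225 × 15.242730 = 262,556.0275
(annuity-due: payments at period start, so ×(1+i).)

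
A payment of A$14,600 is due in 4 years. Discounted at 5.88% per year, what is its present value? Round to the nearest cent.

PV = FV·(1+i)^(−n) = 14,600 × 0.795691 = 11,617.0839

A$11,617.08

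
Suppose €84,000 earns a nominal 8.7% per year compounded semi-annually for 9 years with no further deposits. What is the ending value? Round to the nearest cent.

With 2 periods per year: i = 0.0435, n = 18.
84,000 × (1+0.0435)^18 = 84,000 × 2.152108 = 180,777.1133

€180,777.11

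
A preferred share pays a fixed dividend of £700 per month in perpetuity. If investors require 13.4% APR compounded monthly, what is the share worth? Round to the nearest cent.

Periodic rate i = 0.134/12 = 0.0111667.
PV = PMT / i = 700 / 0.0111667 = 62,686.5672

£62,686.57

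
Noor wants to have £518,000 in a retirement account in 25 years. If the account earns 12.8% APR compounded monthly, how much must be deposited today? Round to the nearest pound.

£21,476

i = 0.128/12 = 0.0106667 per month; n = 25·12 = 300.
PV = FV·(1+i)^(−n) = 518,000 × 0.041459 = 21,475.6881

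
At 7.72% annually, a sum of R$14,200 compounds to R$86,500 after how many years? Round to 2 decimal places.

n = ln(86500/14200) / ln(1+0.0772) = ln(6.09155) / 0.074365 = 24.2977 years

24.30 years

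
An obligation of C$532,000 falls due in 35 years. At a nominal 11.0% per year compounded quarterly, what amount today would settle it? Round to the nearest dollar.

C$11,925

i = 0.11/4 = 0.0275 per quarter; n = 35·4 = 140.
Discount factor = (1+0.0275)^(−140) = 0.022415; PV = 532,000 × 0.022415 = 11,924.9167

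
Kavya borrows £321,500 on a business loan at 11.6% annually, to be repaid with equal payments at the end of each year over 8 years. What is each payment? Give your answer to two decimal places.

PMT = 321500 / ( [1 − (1+0.116)^(−8)] / 0.116 ) = 321500 / 5.037841 = 63,817.0191

£63,817.02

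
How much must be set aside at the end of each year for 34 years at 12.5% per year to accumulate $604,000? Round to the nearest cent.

PMT = 604000 / ( [(1+0.125)^34 − 1] / 0.125 ) = 604000 / 430.809226 = 1,402.0127

$1,402.01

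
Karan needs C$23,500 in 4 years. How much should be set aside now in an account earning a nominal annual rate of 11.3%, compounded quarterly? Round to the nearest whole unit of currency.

i = 0.113/4 = 0.02825 per quarter; n = 4·4 = 16.
PV = FV·(1+i)^(−n) = 23,500 × 0.640355 = 15,048.3322

C$15,048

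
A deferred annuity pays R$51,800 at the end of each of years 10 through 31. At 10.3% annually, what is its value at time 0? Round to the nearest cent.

R$184,039.84

Value one period before first payment (t=9): 51800 × [1 − (1+0.103)^(−22)] / 0.103 = 51800 × 8.585423 = 444,724.9119
Discount back 9 years: 444,724.9119 × (1+0.103)^(−9) = 444,724.9119 × 0.413828 = 184,039.8395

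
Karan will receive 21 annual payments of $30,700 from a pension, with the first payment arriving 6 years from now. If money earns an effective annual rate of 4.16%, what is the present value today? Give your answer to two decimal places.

PV at t=5 (ordinary 21-year annuity): 30700 × a(21|0.0416) = 30700 × 13.824687 = 424,417.8860
PV₀ = 424,417.8860 / (1+0.0416)^5 = 424,417.8860 / 1.226041 = 346,169.5167

$346,169.52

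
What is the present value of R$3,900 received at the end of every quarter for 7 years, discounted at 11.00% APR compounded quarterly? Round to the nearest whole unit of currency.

R$75,468

Periodic rate i = 0.11/4 = 0.0275; n = 7 × 4 = 28 periods.
PV = 3900 × [1 − (1+0.0275)^(−28)] / 0.0275 = 3900 × 19.350826 = 75,468.2230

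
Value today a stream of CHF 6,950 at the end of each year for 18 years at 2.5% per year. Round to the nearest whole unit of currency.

CHF 99,756

PV = 6950 × [1 − (1+0.025)^(−18)] / 0.025 = 6950 × 14.353364 = 99,755.8772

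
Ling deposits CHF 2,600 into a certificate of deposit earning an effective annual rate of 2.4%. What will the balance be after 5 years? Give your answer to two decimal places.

2,600 × (1+0.024)^5 = 2,600 × 1.125900 = 2,927.3398

CHF 2,927.34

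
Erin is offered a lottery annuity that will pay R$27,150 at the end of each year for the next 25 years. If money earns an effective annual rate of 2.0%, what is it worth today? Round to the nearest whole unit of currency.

Annuity factor a(25|0.02) = 19.523456; PV = 27150 × 19.523456 = 530,061.8433

R$530,062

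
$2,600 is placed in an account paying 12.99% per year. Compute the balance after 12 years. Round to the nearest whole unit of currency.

2,600 × (1+0.1299)^12 = 2,600 × 4.329922 = 11,257.7980

$11,258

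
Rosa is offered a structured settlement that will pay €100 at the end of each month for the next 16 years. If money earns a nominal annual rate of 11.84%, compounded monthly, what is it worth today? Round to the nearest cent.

€8,596.50

i = 0.1184/12 = 0.00986667 per month; n = 16·12 = 192.
Annuity factor a(192|0.00986667) = 85.965045; PV = 100 × 85.965045 = 8,596.5045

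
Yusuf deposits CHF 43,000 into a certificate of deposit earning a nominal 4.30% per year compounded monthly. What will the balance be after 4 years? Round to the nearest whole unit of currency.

CHF 51,054

With 12 periods per year: i = 0.00358333, n = 48.
FV = 43,000 × (1 + 0.00358333)^48 = 51,054.4486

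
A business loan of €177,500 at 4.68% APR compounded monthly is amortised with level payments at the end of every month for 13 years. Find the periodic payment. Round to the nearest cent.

Periodic rate i = 0.0468/12 = 0.0039; n = 13 × 12 = 156 periods.
Annuity-PV factor = 116.701209; PMT = 177500 / 116.701209 = 1,520.9782

€1,520.98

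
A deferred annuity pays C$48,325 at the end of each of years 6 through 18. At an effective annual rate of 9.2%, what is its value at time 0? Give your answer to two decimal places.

Value one period before first payment (t=5): 48325 × [1 − (1+0.092)^(−13)] / 0.092 = 48325 × 7.407638 = 357,974.1292
PV₀ = 357,974.1292 / (1+0.092)^5 = 357,974.1292 / 1.552792 = 230,535.8386

C$230,535.84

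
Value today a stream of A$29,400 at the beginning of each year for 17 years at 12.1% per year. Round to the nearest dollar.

A$233,303

PV = PMT · [1 − (1+i)^(−n)] / i × (1+i) = 29400 · 7.935463 = 233,302.6204
(annuity-due: payments at period start, so ×(1+i).)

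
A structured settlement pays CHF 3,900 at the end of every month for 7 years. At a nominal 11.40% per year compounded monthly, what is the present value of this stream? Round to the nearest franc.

CHF 224,998

Periodic rate i = 0.114/12 = 0.0095; n = 7 × 12 = 84 periods.
PV = 3900 × [1 − (1+0.0095)^(−84)] / 0.0095 = 3900 × 57.691834 = 224,998.1520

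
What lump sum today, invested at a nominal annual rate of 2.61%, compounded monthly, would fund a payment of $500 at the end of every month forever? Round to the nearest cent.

Periodic rate i = 0.0261/12 = 0.002175.
PV = C/r = 500/0.002175 = 229,885.0575

$229,885.06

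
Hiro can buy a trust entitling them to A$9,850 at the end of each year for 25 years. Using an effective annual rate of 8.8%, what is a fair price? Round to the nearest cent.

A$98,341.45

PV = 9850 × [1 − (1+0.088)^(−25)] / 0.088 = 9850 × 9.983904 = 98,341.4515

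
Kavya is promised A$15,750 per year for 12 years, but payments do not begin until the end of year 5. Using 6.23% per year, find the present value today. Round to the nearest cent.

A$102,394.50

PV at t=4 (ordinary 12-year annuity): 15750 × a(12|0.0623) = 15750 × 8.279132 = 130,396.3292
PV₀ = 130,396.3292 / (1+0.0623)^4 = 130,396.3292 / 1.273470 = 102,394.5024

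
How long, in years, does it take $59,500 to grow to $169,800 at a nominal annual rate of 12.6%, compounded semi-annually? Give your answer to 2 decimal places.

8.58 years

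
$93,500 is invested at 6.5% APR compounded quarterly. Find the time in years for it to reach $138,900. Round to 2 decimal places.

Periodic rate i = 0.065/4 = 0.01625.
n = ln(138900/93500) / ln(1+0.01625) = ln(1.48556) / 0.016119 = 24.5538 quarters
= 24.5538/4 years

6.14 years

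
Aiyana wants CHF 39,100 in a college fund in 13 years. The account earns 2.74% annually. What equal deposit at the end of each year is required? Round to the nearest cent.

CHF 2,544.35

PMT = 39100 / ( [(1+0.0274)^13 − 1] / 0.0274 ) = 39100 / 15.367378 = 2,544.3507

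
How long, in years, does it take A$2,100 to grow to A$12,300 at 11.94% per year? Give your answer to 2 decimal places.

(1+i)^n = 12300/2100 = 5.85714, so n = ln 5.85714 / ln 1.1194 = 15.6718 years

15.67 years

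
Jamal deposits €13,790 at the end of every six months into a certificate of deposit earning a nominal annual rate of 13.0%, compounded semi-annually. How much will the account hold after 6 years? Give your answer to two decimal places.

€239,542.11

With 2 periods per year: i = 0.065, n = 12.
FV = PMT · [(1+i)^n − 1] / i = 13790 · 17.370711 = 239,542.1103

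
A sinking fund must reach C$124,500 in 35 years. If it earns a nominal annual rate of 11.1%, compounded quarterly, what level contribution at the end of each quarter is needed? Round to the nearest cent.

C$76.51

i = 0.111/4 = 0.02775 per quarter; n = 35·4 = 140.
FV-annuity factor = 1627.319071; PMT = 124500 / 1627.319071 = 76.5062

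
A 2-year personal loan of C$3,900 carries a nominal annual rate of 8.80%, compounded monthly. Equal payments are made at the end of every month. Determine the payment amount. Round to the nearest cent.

C$177.81

i = 0.088/12 = 0.00733333 per month; n = 2·12 = 24.
PMT = 3900 / ( [1 − (1+0.00733333)^(−24)] / 0.00733333 ) = 3900 / 21.933175 = 177.8128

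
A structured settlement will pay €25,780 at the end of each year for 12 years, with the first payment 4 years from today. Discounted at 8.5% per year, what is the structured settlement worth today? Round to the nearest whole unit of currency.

Value one period before first payment (t=3): 25780 × [1 − (1+0.085)^(−12)] / 0.085 = 25780 × 7.344686 = 189,346.0069
Discount back 3 years: 189,346.0069 × (1+0.085)^(−3) = 189,346.0069 × 0.782908 = 148,240.5222

€148,241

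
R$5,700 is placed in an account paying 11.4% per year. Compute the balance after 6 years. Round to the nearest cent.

R$10,893.97

FV = PV·(1+i)^n = 5,700 × 1.911222 = 10,893.9656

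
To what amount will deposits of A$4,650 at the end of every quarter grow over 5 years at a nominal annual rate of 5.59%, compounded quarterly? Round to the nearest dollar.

A$106,447

With 4 periods per year: i = 0.013975, n = 20.
FV = PMT · [(1+i)^n − 1] / i = 4650 · 22.891729 = 106,446.5394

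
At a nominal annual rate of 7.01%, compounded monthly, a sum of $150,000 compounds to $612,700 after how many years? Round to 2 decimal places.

20.13 years

Periodic rate i = 0.0701/12 = 0.00584167.
n = ln(612700/150000) / ln(1+0.00584167) = ln(4.08467) / 0.005825 = 241.6000 months
= 241.6000/12 years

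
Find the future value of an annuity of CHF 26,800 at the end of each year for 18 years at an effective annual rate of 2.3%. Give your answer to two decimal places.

Accumulation factor s(18|0.023) = 21.990417; FV = 26800 × 21.990417 = 589,343.1768

CHF 589,343.18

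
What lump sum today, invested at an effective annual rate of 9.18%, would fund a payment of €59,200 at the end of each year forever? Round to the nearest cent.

€644,880.17

PV = C/r = 59200/0.0918 = 644,880.1743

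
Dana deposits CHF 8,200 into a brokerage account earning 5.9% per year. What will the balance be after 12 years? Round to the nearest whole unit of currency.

CHF 16,314

FV = PV·(1+i)^n = 8,200 × 1.989535 = 16,314.1847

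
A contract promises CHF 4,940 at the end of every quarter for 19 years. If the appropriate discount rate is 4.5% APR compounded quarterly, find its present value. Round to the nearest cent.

CHF 251,470.95

With 4 periods per year: i = 0.01125, n = 76.
PV = 4940 × [1 − (1+0.01125)^(−76)] / 0.01125 = 4940 × 50.905051 = 251,470.9508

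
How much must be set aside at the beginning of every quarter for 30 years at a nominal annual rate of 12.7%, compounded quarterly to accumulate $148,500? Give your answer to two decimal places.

Periodic rate i = 0.127/4 = 0.03175; n = 30 × 4 = 120 periods.
FV-annuity factor × (1+i) = 1350.331584; PMT = 148500 / 1350.331584 = 109.9730

$109.97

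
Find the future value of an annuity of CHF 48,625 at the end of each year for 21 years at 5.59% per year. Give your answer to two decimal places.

CHF 1,856,146.52

FV = 48625 × [(1+0.0559)^21 − 1] / 0.0559 = 48625 × 38.172679 = 1,856,146.5173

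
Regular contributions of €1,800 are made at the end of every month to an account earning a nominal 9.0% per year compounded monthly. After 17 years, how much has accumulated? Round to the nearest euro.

With 12 periods per year: i = 0.0075, n = 204.
FV = PMT · [(1+i)^n − 1] / i = 1800 · 478.918252 = 862,052.8540

€862,053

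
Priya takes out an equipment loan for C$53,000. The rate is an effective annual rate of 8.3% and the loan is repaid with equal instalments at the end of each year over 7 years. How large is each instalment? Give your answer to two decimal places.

C$10,284.52

Annuity-PV factor = 5.153376; PMT = 53000 / 5.153376 = 10,284.5197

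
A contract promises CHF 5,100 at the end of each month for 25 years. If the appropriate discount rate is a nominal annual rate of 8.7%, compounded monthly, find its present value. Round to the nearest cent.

With 12 periods per year: i = 0.00725, n = 300.
PV = 5100 × [1 − (1+0.00725)^(−300)] / 0.00725 = 5100 × 122.137506 = 622,901.2792

CHF 622,901.28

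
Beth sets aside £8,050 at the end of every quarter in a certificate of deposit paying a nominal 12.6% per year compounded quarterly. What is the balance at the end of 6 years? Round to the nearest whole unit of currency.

i = 0.126/4 = 0.0315 per quarter; n = 6·4 = 24.
FV = 8050 × [(1+0.0315)^24 − 1] / 0.0315 = 8050 × 35.080823 = 282,400.6257

£282,401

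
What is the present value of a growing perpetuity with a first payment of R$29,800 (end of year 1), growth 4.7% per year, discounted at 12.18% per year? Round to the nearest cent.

R$398,395.72

PV = D₁/(r − g) = 29800/(0.1218 − 0.047) = 398,395.7219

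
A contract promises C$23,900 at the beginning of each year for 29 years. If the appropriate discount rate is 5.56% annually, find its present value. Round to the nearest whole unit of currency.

PV = PMT · [1 − (1+i)^(−n)] / i × (1+i) = 23900 · 15.032469 = 359,275.9973
(annuity-due: payments at period start, so ×(1+i).)

C$359,276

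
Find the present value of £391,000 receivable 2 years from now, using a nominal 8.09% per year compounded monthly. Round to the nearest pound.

With 12 periods per year: i = 0.00674167, n = 24.
Discount factor = (1+0.00674167)^(−24) = 0.851073; PV = 391,000 × 0.851073 = 332,769.6543

£332,770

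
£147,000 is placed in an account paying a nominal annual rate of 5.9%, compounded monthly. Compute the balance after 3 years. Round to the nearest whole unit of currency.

£175,388

Periodic rate i = 0.059/12 = 0.00491667; n = 3 × 12 = 36 periods.
147,000 × (1+0.00491667)^36 = 147,000 × 1.193114 = 175,387.6879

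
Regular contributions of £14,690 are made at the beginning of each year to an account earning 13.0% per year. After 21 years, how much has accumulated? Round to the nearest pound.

FV = PMT · [(1+i)^n − 1] / i × (1+i) = 14690 · 104.491006 = 1,534,972.8766
(Beginning-of-period payments → annuity-due factor ×(1+i).)

£1,534,973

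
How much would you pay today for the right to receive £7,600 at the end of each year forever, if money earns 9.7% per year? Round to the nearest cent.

PV = C/r = 7600/0.097 = 78,350.5155

£78,350.52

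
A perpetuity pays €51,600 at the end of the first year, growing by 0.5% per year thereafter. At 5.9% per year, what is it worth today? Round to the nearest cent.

PV = PMT / (i − g) = 51600 / (0.059 − 0.005) = 51600 / 0.054000 = 955,555.5556

€955,555.56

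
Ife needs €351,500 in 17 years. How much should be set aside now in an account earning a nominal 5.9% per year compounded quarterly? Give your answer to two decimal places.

€129,870.12

With 4 periods per year: i = 0.01475, n = 68.
PV = 351,500 / (1 + 0.01475)^68 = 351,500 / 2.706550 = 129,870.1225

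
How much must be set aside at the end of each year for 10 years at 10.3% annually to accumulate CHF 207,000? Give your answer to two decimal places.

PMT = 207000 / ( [(1+0.103)^10 − 1] / 0.103 ) = 207000 / 16.168499 = 12,802.6727

CHF 12,802.67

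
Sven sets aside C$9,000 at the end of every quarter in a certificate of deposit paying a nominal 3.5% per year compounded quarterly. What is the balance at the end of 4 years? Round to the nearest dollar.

With 4 periods per year: i = 0.00875, n = 16.
Accumulation factor s(16|0.00875) = 17.094120; FV = 9000 × 17.094120 = 153,847.0825

C$153,847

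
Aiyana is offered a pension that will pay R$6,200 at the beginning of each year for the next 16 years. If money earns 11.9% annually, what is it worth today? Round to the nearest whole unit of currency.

R$48,654

PV = PMT · [1 − (1+i)^(−n)] / i × (1+i) = 6200 · 7.847389 = 48,653.8148
(annuity-due: payments at period start, so ×(1+i).)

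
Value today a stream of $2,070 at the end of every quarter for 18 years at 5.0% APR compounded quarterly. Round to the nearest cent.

$97,895.42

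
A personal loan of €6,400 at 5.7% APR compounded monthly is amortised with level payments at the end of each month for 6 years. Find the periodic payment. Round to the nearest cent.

€105.16

With 12 periods per year: i = 0.00475, n = 72.
PMT = 6400 / ( [1 − (1+0.00475)^(−72)] / 0.00475 ) = 6400 / 60.858190 = 105.1625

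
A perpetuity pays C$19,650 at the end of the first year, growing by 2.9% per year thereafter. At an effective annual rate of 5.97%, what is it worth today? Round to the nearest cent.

C$640,065.15

PV = D₁/(r − g) = 19650/(0.0597 − 0.029) = 640,065.1466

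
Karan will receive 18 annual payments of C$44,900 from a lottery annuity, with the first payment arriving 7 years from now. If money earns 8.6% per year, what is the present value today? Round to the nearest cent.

C$246,167.51

Value one period before first payment (t=6): 44900 × [1 − (1+0.086)^(−18)] / 0.086 = 44900 × 8.994217 = 403,840.3315
Discount back 6 years: 403,840.3315 × (1+0.086)^(−6) = 403,840.3315 × 0.609566 = 246,167.5131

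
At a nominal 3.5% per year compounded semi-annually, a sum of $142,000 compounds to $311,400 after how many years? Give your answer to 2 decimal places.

Periodic rate i = 0.035/2 = 0.0175.
n = ln(311400/142000) / ln(1+0.0175) = ln(2.19296) / 0.017349 = 45.2630 half-years
= 45.2630/2 years

22.63 years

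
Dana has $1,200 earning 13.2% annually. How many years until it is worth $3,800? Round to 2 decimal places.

(1+i)^n = 3800/1200 = 3.16667, so n = ln 3.16667 / ln 1.132 = 9.2969 years

9.30 years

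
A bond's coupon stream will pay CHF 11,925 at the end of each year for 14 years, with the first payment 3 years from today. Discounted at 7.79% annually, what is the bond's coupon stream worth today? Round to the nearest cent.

CHF 85,657.83

PV at t=2 (ordinary 14-year annuity): 11925 × a(14|0.0779) = 11925 × 8.345755 = 99,523.1230
PV₀ = 99,523.1230 / (1+0.0779)^2 = 99,523.1230 / 1.161868 = 85,657.8268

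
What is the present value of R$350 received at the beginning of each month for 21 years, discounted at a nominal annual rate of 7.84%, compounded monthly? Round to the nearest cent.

i = 0.0784/12 = 0.00653333 per month; n = 21·12 = 252.
PV = 350 × [1 − (1+0.00653333)^(−252)] / 0.00653333 × (1+i) = 350 × 124.207637 = 43,472.6730
(annuity-due: payments at period start, so ×(1+i).)

R$43,472.67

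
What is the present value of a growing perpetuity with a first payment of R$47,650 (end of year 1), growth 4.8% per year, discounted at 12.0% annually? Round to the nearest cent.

PV = PMT / (i − g) = 47650 / (0.12 − 0.048) = 47650 / 0.072000 = 661,805.5556

R$661,805.56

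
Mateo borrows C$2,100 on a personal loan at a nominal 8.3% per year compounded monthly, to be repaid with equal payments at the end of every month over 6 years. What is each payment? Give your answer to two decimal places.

With 12 periods per year: i = 0.00691667, n = 72.
PMT = 2100 / ( [1 − (1+0.00691667)^(−72)] / 0.00691667 ) = 2100 / 56.560812 = 37.1282

C$37.13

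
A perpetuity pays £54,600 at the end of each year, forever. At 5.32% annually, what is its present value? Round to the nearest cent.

£1,026,315.79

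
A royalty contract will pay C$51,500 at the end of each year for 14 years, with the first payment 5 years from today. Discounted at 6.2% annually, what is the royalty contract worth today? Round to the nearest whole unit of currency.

Value one period before first payment (t=4): 51500 × [1 − (1+0.062)^(−14)] / 0.062 = 51500 × 9.180948 = 472,818.8223
PV₀ = 472,818.8223 / (1+0.062)^4 = 472,818.8223 / 1.272032 = 371,703.5338

C$371,704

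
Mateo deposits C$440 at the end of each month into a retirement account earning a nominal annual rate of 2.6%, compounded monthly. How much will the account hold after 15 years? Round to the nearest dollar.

C$96,737

Periodic rate i = 0.026/12 = 0.00216667; n = 15 × 12 = 180 periods.
FV = PMT · [(1+i)^n − 1] / i = 440 · 219.857447 = 96,737.2765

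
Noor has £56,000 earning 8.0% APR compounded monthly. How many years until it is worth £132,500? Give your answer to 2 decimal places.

10.80 years

Periodic rate i = 0.08/12 = 0.00666667.
(1+i)^n = 132500/56000 = 2.36607, so n = ln 2.36607 / ln 1.00667 = 129.6148 months
= 129.6148/12 years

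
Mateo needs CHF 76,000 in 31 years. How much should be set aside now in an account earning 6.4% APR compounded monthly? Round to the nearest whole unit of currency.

CHF 10,507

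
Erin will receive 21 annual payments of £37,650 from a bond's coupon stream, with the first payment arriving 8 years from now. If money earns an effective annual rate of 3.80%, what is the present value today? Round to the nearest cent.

PV at t=7 (ordinary 21-year annuity): 37650 × a(21|0.038) = 37650 × 14.291152 = 538,061.8856
PV₀ = 538,061.8856 / (1+0.038)^7 = 538,061.8856 / 1.298319 = 414,429.5885

£414,429.59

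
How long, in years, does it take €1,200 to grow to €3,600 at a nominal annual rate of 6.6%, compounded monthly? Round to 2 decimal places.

16.69 years

Periodic rate i = 0.066/12 = 0.0055.
n = ln(3600/1200) / ln(1+0.0055) = ln(3.00000) / 0.005485 = 200.2965 months
= 200.2965/12 years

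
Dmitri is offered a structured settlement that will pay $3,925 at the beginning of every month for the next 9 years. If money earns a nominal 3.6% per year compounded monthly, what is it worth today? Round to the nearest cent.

i = 0.036/12 = 0.003 per month; n = 9·12 = 108.
PV = 3925 × [1 − (1+0.003)^(−108)] / 0.003 × (1+i) = 3925 × 92.409357 = 362,706.7262
(Beginning-of-period payments → annuity-due factor ×(1+i).)

$362,706.73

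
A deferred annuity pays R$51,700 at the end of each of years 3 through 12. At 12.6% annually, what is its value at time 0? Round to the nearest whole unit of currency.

Value one period before first payment (t=2): 51700 × [1 − (1+0.126)^(−10)] / 0.126 = 51700 × 5.514110 = 285,079.4692
PV₀ = 285,079.4692 / (1+0.126)^2 = 285,079.4692 / 1.267876 = 224,848.0681

R$224,848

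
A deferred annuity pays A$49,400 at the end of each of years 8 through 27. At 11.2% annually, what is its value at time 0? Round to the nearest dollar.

PV at t=7 (ordinary 20-year annuity): 49400 × a(20|0.112) = 49400 × 7.860289 = 388,298.2587
Discount back 7 years: 388,298.2587 × (1+0.112)^(−7) = 388,298.2587 × 0.475627 = 184,685.1312

A$184,685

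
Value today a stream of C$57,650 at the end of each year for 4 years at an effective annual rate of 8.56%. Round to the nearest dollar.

C$188,588

PV = 57650 × [1 − (1+0.0856)^(−4)] / 0.0856 = 57650 × 3.271257 = 188,587.9805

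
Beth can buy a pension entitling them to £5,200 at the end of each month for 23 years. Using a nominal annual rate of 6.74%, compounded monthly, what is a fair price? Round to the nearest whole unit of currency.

i = 0.0674/12 = 0.00561667 per month; n = 23·12 = 276.
PV = 5200 × [1 − (1+0.00561667)^(−276)] / 0.00561667 = 5200 × 140.095920 = 728,498.7851

£728,499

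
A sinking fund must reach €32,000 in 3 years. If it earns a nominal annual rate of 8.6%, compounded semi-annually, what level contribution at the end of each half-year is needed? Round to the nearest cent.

€4,788.13

i = 0.086/2 = 0.043 per half-year; n = 3·2 = 6.
PMT = 32000 / ( [(1+0.043)^6 − 1] / 0.043 ) = 32000 / 6.683193 = 4,788.1303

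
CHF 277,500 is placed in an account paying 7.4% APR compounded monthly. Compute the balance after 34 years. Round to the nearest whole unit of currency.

Periodic rate i = 0.074/12 = 0.00616667; n = 34 × 12 = 408 periods.
FV = PV·(1+i)^n = 277,500 × 12.283711 = 3,408,729.8142

CHF 3,408,730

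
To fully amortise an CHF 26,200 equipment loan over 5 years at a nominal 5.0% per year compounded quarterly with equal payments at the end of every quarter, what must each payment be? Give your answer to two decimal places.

With 4 periods per year: i = 0.0125, n = 20.
Annuity-PV factor = 17.599316; PMT = 26200 / 17.599316 = 1,488.6942

CHF 1,488.69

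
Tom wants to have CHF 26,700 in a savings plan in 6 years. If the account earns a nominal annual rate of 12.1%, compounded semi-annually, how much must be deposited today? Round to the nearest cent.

With 2 periods per year: i = 0.0605, n = 12.
PV = 26,700 / (1 + 0.0605)^12 = 26,700 / 2.023616 = 13,194.2038

CHF 13,194.20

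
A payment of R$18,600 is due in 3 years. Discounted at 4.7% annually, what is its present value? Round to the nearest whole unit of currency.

R$16,206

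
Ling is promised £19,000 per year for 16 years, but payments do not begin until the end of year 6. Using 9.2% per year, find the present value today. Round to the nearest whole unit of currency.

£100,470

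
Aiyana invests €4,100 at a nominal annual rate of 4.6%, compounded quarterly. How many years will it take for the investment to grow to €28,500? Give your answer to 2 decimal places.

42.39 years

Periodic rate i = 0.046/4 = 0.0115.
n = ln(28500/4100) / ln(1+0.0115) = ln(6.95122) / 0.011434 = 169.5691 quarters
= 169.5691/4 years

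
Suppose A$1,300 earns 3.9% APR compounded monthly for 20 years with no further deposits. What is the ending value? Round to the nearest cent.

A$2,832.33

Periodic rate i = 0.039/12 = 0.00325; n = 20 × 12 = 240 periods.
1,300 × (1+0.00325)^240 = 1,300 × 2.178715 = 2,832.3295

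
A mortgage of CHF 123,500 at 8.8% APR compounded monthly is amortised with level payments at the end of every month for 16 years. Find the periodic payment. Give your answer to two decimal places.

CHF 1,200.98

With 12 periods per year: i = 0.00733333, n = 192.
PMT = 123500 / ( [1 − (1+0.00733333)^(−192)] / 0.00733333 ) = 123500 / 102.832895 = 1,200.9776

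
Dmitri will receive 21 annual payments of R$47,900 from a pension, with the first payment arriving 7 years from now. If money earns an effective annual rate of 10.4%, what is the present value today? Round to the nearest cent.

R$222,530.76

PV at t=6 (ordinary 21-year annuity): 47900 × a(21|0.104) = 47900 × 8.411413 = 402,906.6998
Discount back 6 years: 402,906.6998 × (1+0.104)^(−6) = 402,906.6998 × 0.552313 = 222,530.7588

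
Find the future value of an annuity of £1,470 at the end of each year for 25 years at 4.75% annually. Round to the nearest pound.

£67,788

FV = PMT · [(1+i)^n − 1] / i = 1470 · 46.114559 = 67,788.4013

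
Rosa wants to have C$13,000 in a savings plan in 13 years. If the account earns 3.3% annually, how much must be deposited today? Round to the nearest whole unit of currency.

Discount factor = (1+0.033)^(−13) = 0.655686; PV = 13,000 × 0.655686 = 8,523.9162

C$8,524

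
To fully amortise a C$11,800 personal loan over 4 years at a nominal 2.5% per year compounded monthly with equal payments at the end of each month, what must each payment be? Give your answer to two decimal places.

C$258.59

Periodic rate i = 0.025/12 = 0.00208333; n = 4 × 12 = 48 periods.
PMT = 11800 / ( [1 − (1+0.00208333)^(−48)] / 0.00208333 ) = 11800 / 45.632858 = 258.5856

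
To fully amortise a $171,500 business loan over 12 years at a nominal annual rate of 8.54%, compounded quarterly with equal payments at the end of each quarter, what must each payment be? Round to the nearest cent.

$5,745.91

i = 0.0854/4 = 0.02135 per quarter; n = 12·4 = 48.
Annuity-PV factor = 29.847302; PMT = 171500 / 29.847302 = 5,745.9130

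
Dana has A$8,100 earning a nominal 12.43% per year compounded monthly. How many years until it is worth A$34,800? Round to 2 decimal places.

11.79 years

Periodic rate i = 0.1243/12 = 0.0103583.
(1+i)^n = 34800/8100 = 4.29630, so n = ln 4.29630 / ln 1.01036 = 141.4600 months
= 141.4600/12 years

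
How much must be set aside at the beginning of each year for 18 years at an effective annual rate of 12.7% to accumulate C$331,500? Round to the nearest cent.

C$4,913.61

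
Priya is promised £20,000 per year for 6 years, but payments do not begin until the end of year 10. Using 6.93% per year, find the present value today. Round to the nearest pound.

PV at t=9 (ordinary 6-year annuity): 20000 × a(6|0.0693) = 20000 × 4.776858 = 95,537.1509
PV₀ = 95,537.1509 / (1+0.0693)^9 = 95,537.1509 / 1.827663 = 52,272.8506

£52,273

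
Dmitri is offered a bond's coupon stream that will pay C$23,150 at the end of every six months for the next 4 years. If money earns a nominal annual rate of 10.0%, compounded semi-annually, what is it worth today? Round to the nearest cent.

i = 0.1/2 = 0.05 per half-year; n = 4·2 = 8.
PV = 23150 × [1 − (1+0.05)^(−8)] / 0.05 = 23150 × 6.463213 = 149,623.3754

C$149,623.38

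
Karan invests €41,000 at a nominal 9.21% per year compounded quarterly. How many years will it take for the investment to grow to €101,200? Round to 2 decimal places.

9.92 years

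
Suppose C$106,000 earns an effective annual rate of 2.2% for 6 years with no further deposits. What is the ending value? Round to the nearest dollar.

106,000 × (1+0.022)^6 = 106,000 × 1.139477 = 120,784.5095

C$120,785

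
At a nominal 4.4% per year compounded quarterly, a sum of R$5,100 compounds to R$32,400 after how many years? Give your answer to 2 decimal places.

Periodic rate i = 0.044/4 = 0.011.
n = ln(32400/5100) / ln(1+0.011) = ln(6.35294) / 0.010940 = 169.0062 quarters
= 169.0062/4 years

42.25 years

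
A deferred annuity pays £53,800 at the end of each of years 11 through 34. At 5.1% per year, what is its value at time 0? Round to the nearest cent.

PV at t=10 (ordinary 24-year annuity): 53800 × a(24|0.051) = 53800 × 13.665405 = 735,198.8111
PV₀ = 735,198.8111 / (1+0.051)^10 = 735,198.8111 / 1.644475 = 447,072.1697

£447,072.17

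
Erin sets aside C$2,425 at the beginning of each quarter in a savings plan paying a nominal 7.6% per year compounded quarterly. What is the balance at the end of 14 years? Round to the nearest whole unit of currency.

With 4 periods per year: i = 0.019, n = 56.
FV = 2425 × [(1+0.019)^56 − 1] / 0.019 × (1+i) = 2425 × 100.245838 = 243,096.1571
(Beginning-of-period payments → annuity-due factor ×(1+i).)

C$243,096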